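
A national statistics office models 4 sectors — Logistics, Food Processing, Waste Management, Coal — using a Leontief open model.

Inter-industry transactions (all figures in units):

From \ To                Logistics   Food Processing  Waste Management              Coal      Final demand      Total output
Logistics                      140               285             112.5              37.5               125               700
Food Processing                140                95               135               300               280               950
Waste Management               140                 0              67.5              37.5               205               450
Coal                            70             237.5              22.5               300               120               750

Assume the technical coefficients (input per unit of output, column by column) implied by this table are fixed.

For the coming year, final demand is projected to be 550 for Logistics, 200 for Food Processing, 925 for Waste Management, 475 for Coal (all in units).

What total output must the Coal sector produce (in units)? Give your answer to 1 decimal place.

Technical coefficients a_ij = z_ij / X_j:
  a_LL = 140/700 = 0.20, a_FL = 140/700 = 0.20, a_WL = 140/700 = 0.20, a_CL = 70/700 = 0.10
  a_LF = 285/950 = 0.30, a_FF = 95/950 = 0.10, a_WF = 0/950 = 0.00, a_CF = 237.5/950 = 0.25
  a_LW = 112.5/450 = 0.25, a_FW = 135/450 = 0.30, a_WW = 67.5/450 = 0.15, a_CW = 22.5/450 = 0.05
  a_LC = 37.5/750 = 0.05, a_FC = 300/750 = 0.40, a_WC = 37.5/750 = 0.05, a_CC = 300/750 = 0.40
I − A =
  [   0.80    -0.30    -0.25    -0.05]
  [  -0.20     0.90    -0.30    -0.40]
  [  -0.20     0.00     0.85    -0.05]
  [  -0.10    -0.25    -0.05     0.60]
Compute the cofactors C_ij = (−1)^(i+j)·(3×3 minor ij) of I−A; the adjugate is their transpose:
adj(I−A) = Cᵀ =
  [ 0.3680   0.1660   0.1760   0.1560]
  [ 0.1770   0.3700   0.1990   0.2780]
  [ 0.0950   0.0500   0.2970   0.0660]
  [ 0.1430   0.1860   0.1370   0.4980]
det(I−A) = Σ_j (I−A)_1j·C_1j = (0.80)(0.3680) + (-0.30)(0.1770) + (-0.25)(0.0950) + (-0.05)(0.1430) = 0.2104
(I − A)⁻¹ = adj(I−A) / det(I−A) ≈
  [   1.7490     0.7890     0.8365     0.7414]
  [   0.8413     1.7586     0.9458     1.3213]
  [   0.4515     0.2376     1.4116     0.3137]
  [   0.6797     0.8840     0.6511     2.3669]
x = (I − A)⁻¹ d = adj(I−A)·d / det(I−A), with det(I−A) = 0.2104:
  x_L = (0.3680·550 + 0.1660·200 + 0.1760·925 + 0.1560·475) / 0.2104 = 472.50 / 0.2104 ≈ 2245.7
  x_F = (0.1770·550 + 0.3700·200 + 0.1990·925 + 0.2780·475) / 0.2104 = 487.475 / 0.2104 ≈ 2316.9
  x_W = (0.0950·550 + 0.0500·200 + 0.2970·925 + 0.0660·475) / 0.2104 = 368.325 / 0.2104 ≈ 1750.6
  x_C = (0.1430·550 + 0.1860·200 + 0.1370·925 + 0.4980·475) / 0.2104 = 479.125 / 0.2104 ≈ 2277.2

x_C = 2277.2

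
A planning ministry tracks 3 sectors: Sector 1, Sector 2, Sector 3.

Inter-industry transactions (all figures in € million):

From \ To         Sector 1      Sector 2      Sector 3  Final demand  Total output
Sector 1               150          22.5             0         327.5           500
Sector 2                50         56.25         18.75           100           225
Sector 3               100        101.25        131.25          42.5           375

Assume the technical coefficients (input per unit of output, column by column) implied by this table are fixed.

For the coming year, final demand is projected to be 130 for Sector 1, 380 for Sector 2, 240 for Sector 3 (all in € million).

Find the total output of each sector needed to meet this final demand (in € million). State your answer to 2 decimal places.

Technical coefficients a_ij = z_ij / X_j:
  a_11 = 150/500 = 0.30, a_21 = 50/500 = 0.10, a_31 = 100/500 = 0.20
  a_12 = 22.5/225 = 0.10, a_22 = 56.25/225 = 0.25, a_32 = 101.25/225 = 0.45
  a_13 = 0/375 = 0.00, a_23 = 18.75/375 = 0.05, a_33 = 131.25/375 = 0.35
I − A =
  [   0.70    -0.10     0.00]
  [  -0.10     0.75    -0.05]
  [  -0.20    -0.45     0.65]
Cofactors of I−A, C_ij = (−1)^(i+j)·(minor ij) (rows/columns in the sector order above):
  C_11 = (0.75)(0.65) − (-0.05)(-0.45) = 0.4650
  C_12 = −[(-0.10)(0.65) − (-0.05)(-0.20)] = 0.0750
  C_13 = (-0.10)(-0.45) − (0.75)(-0.20) = 0.1950
  C_21 = −[(-0.10)(0.65) − (0.00)(-0.45)] = 0.0650
  C_22 = (0.70)(0.65) − (0.00)(-0.20) = 0.4550
  C_23 = −[(0.70)(-0.45) − (-0.10)(-0.20)] = 0.3350
  C_31 = (-0.10)(-0.05) − (0.00)(0.75) = 0.0050
  C_32 = −[(0.70)(-0.05) − (0.00)(-0.10)] = 0.0350
  C_33 = (0.70)(0.75) − (-0.10)(-0.10) = 0.5150
det(I−A) = Σ_j (I−A)_1j·C_1j = (0.70)(0.4650) + (-0.10)(0.0750) + (0.00)(0.1950) = 0.3180
adj(I−A) = Cᵀ =
  [ 0.4650   0.0650   0.0050]
  [ 0.0750   0.4550   0.0350]
  [ 0.1950   0.3350   0.5150]
(I − A)⁻¹ = adj(I−A) / det(I−A) ≈
  [   1.4623     0.2044     0.0157]
  [   0.2358     1.4308     0.1101]
  [   0.6132     1.0535     1.6195]
x = (I − A)⁻¹ d = adj(I−A)·d / det(I−A), with det(I−A) = 0.3180:
  x_1 = (0.4650·130 + 0.0650·380 + 0.0050·240) / 0.3180 = 86.35 / 0.3180 ≈ 271.54
  x_2 = (0.0750·130 + 0.4550·380 + 0.0350·240) / 0.3180 = 191.05 / 0.3180 ≈ 600.79
  x_3 = (0.1950·130 + 0.3350·380 + 0.5150·240) / 0.3180 = 276.25 / 0.3180 ≈ 868.71

x_1 = 271.54, x_2 = 600.79, x_3 = 868.71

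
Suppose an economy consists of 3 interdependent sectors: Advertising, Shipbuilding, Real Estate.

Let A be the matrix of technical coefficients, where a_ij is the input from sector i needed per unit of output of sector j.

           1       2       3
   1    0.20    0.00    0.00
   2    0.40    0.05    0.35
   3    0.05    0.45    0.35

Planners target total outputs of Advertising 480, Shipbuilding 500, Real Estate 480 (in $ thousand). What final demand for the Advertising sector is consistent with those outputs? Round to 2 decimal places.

d_1 = 384.00

I − A =
  [   0.80     0.00     0.00]
  [  -0.40     0.95    -0.35]
  [  -0.05    -0.45     0.65]
d = (I − A) x:
  d_1 = (+0.80)·480 + (+0.00)·500 + (+0.00)·480 = 384.00
  d_2 = (-0.40)·480 + (+0.95)·500 + (-0.35)·480 = 115.00
  d_3 = (-0.05)·480 + (-0.45)·500 + (+0.65)·480 = 63.00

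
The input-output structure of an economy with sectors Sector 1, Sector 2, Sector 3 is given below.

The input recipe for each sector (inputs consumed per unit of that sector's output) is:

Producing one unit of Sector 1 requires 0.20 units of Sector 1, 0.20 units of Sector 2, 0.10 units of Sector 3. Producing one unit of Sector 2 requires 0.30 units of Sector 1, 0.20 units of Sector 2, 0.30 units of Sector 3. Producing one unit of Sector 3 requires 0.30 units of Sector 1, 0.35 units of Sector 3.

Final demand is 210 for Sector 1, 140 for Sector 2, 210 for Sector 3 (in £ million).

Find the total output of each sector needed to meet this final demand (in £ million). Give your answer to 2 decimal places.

x_1 = 595.52, x_2 = 323.88, x_3 = 564.18

I − A =
  [   0.80    -0.30    -0.30]
  [  -0.20     0.80     0.00]
  [  -0.10    -0.30     0.65]
Cofactors of I−A, C_ij = (−1)^(i+j)·(minor ij) (rows/columns in the sector order above):
  C_11 = (0.80)(0.65) − (0.00)(-0.30) = 0.5200
  C_12 = −[(-0.20)(0.65) − (0.00)(-0.10)] = 0.1300
  C_13 = (-0.20)(-0.30) − (0.80)(-0.10) = 0.1400
  C_21 = −[(-0.30)(0.65) − (-0.30)(-0.30)] = 0.2850
  C_22 = (0.80)(0.65) − (-0.30)(-0.10) = 0.4900
  C_23 = −[(0.80)(-0.30) − (-0.30)(-0.10)] = 0.2700
  C_31 = (-0.30)(0.00) − (-0.30)(0.80) = 0.2400
  C_32 = −[(0.80)(0.00) − (-0.30)(-0.20)] = 0.0600
  C_33 = (0.80)(0.80) − (-0.30)(-0.20) = 0.5800
det(I−A) = Σ_j (I−A)_1j·C_1j = (0.80)(0.5200) + (-0.30)(0.1300) + (-0.30)(0.1400) = 0.3350
adj(I−A) = Cᵀ =
  [ 0.5200   0.2850   0.2400]
  [ 0.1300   0.4900   0.0600]
  [ 0.1400   0.2700   0.5800]
(I − A)⁻¹ = adj(I−A) / det(I−A) ≈
  [   1.5522     0.8507     0.7164]
  [   0.3881     1.4627     0.1791]
  [   0.4179     0.8060     1.7313]
x = (I − A)⁻¹ d = adj(I−A)·d / det(I−A), with det(I−A) = 0.3350:
  x_1 = (0.5200·210 + 0.2850·140 + 0.2400·210) / 0.3350 = 199.50 / 0.3350 ≈ 595.52
  x_2 = (0.1300·210 + 0.4900·140 + 0.0600·210) / 0.3350 = 108.50 / 0.3350 ≈ 323.88
  x_3 = (0.1400·210 + 0.2700·140 + 0.5800·210) / 0.3350 = 189.00 / 0.3350 ≈ 564.18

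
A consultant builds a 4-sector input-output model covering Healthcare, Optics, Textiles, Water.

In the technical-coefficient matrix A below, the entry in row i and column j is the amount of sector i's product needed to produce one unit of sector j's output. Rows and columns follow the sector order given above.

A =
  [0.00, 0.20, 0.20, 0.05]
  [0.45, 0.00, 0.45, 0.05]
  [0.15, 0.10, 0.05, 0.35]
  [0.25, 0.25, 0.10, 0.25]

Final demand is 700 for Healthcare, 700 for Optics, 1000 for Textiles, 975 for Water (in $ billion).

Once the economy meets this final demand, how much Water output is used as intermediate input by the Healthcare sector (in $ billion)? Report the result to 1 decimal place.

I − A =
  [   1.00    -0.20    -0.20    -0.05]
  [  -0.45     1.00    -0.45    -0.05]
  [  -0.15    -0.10     0.95    -0.35]
  [  -0.25    -0.25    -0.10     0.75]
Compute the cofactors C_ij = (−1)^(i+j)·(3×3 minor ij) of I−A; the adjugate is their transpose:
adj(I−A) = Cᵀ =
  [ 0.592000   0.180375   0.226625   0.157250]
  [ 0.407500   0.624875   0.409125   0.259750]
  [ 0.272500   0.203125   0.649375   0.334750]
  [ 0.369500   0.295500   0.298500   0.767000]
det(I−A) = Σ_j (I−A)_1j·C_1j = (1.00)(0.592000) + (-0.20)(0.407500) + (-0.20)(0.272500) + (-0.05)(0.369500) = 0.437525
(I − A)⁻¹ = adj(I−A) / det(I−A) ≈
  [   1.3531     0.4123     0.5180     0.3594]
  [   0.9314     1.4282     0.9351     0.5937]
  [   0.6228     0.4643     1.4842     0.7651]
  [   0.8445     0.6754     0.6822     1.7530]
First solve x = (I − A)⁻¹ d = adj(I−A)·d / det(I−A); in particular x_H = (0.592000·700 + 0.180375·700 + 0.226625·1000 + 0.157250·975) / 0.437525 = 920.60625 / 0.437525 ≈ 2104.123.
Intermediate flow from W to H: z_WH = a_WH · x_H = 0.25 × 920.60625 / 0.437525 = 230.1515625 / 0.437525 ≈ 526.0.

z_WH = 526.0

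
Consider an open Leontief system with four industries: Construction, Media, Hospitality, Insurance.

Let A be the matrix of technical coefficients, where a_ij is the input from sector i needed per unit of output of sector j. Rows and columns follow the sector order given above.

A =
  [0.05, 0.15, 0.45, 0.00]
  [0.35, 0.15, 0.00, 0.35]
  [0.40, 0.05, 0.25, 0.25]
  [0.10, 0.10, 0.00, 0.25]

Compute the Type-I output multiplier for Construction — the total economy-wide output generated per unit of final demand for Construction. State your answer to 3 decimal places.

I − A =
  [   0.95    -0.15    -0.45     0.00]
  [  -0.35     0.85     0.00    -0.35]
  [  -0.40    -0.05     0.75    -0.25]
  [  -0.10    -0.10     0.00     0.75]
Compute the cofactors C_ij = (−1)^(i+j)·(3×3 minor ij) of I−A; the adjugate is their transpose:
adj(I−A) = Cᵀ =
  [ 0.451875   0.112500   0.271125   0.142875]
  [ 0.223125   0.388125   0.133875   0.225750]
  [ 0.285875   0.108125   0.527750   0.226375]
  [ 0.090000   0.066750   0.054000   0.405375]
det(I−A) = Σ_j (I−A)_1j·C_1j = (0.95)(0.451875) + (-0.15)(0.223125) + (-0.45)(0.285875) + (0.00)(0.090000) = 0.26716875
(I − A)⁻¹ = adj(I−A) / det(I−A) ≈
  [   1.6913     0.4211     1.0148     0.5348]
  [   0.8351     1.4527     0.5011     0.8450]
  [   1.0700     0.4047     1.9753     0.8473]
  [   0.3369     0.2498     0.2021     1.5173]
The output multiplier for sector j is the column-j sum of the Leontief inverse (I − A)⁻¹ = adj(I−A) / det(I−A).
Column 1 of adj(I−A): (0.451875, 0.223125, 0.285875, 0.090000); det(I−A) = 0.26716875.
m_1 = (0.451875 + 0.223125 + 0.285875 + 0.090000) / 0.26716875 = 1.050875 / 0.26716875 ≈ 3.933.

m_1 = 3.933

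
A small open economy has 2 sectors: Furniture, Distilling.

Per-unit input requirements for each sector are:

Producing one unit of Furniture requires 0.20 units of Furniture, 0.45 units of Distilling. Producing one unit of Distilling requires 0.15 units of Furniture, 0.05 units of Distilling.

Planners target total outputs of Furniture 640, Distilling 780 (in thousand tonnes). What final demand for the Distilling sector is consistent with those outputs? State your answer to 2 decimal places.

I − A =
  [   0.80    -0.15]
  [  -0.45     0.95]
d = (I − A) x:
  d_F = (+0.80)·640 + (-0.15)·780 = 395.00
  d_D = (-0.45)·640 + (+0.95)·780 = 453.00

d_D = 453.00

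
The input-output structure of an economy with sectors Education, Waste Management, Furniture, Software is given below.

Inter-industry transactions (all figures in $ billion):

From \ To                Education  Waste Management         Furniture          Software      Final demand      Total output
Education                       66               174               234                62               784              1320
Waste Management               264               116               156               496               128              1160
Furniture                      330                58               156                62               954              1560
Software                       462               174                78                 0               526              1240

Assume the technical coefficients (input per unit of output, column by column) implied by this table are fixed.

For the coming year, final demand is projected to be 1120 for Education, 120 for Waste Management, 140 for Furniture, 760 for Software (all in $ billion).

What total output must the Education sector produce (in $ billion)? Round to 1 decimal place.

x_E = 1575.1

Technical coefficients a_ij = z_ij / X_j:
  a_EE = 66/1320 = 0.05, a_WE = 264/1320 = 0.20, a_FE = 330/1320 = 0.25, a_SE = 462/1320 = 0.35
  a_EW = 174/1160 = 0.15, a_WW = 116/1160 = 0.10, a_FW = 58/1160 = 0.05, a_SW = 174/1160 = 0.15
  a_EF = 234/1560 = 0.15, a_WF = 156/1560 = 0.10, a_FF = 156/1560 = 0.10, a_SF = 78/1560 = 0.05
  a_ES = 62/1240 = 0.05, a_WS = 496/1240 = 0.40, a_FS = 62/1240 = 0.05, a_SS = 0/1240 = 0.00
I − A =
  [   0.95    -0.15    -0.15    -0.05]
  [  -0.20     0.90    -0.10    -0.40]
  [  -0.25    -0.05     0.90    -0.05]
  [  -0.35    -0.15    -0.05     1.00]
Compute the cofactors C_ij = (−1)^(i+j)·(3×3 minor ij) of I−A; the adjugate is their transpose:
adj(I−A) = Cᵀ =
  [ 0.747000   0.150125   0.147000   0.104750]
  [ 0.337250   0.796125   0.163750   0.343500]
  [ 0.244250   0.095750   0.729750   0.087000]
  [ 0.324250   0.176750   0.112500   0.698750]
det(I−A) = Σ_j (I−A)_1j·C_1j = (0.95)(0.747000) + (-0.15)(0.337250) + (-0.15)(0.244250) + (-0.05)(0.324250) = 0.6062125
(I − A)⁻¹ = adj(I−A) / det(I−A) ≈
  [   1.2322     0.2476     0.2425     0.1728]
  [   0.5563     1.3133     0.2701     0.5666]
  [   0.4029     0.1579     1.2038     0.1435]
  [   0.5349     0.2916     0.1856     1.1526]
x = (I − A)⁻¹ d = adj(I−A)·d / det(I−A), with det(I−A) = 0.6062125:
  x_E = (0.747000·1120 + 0.150125·120 + 0.147000·140 + 0.104750·760) / 0.6062125 = 954.845 / 0.6062125 ≈ 1575.1
  x_W = (0.337250·1120 + 0.796125·120 + 0.163750·140 + 0.343500·760) / 0.6062125 = 757.24 / 0.6062125 ≈ 1249.1
  x_F = (0.244250·1120 + 0.095750·120 + 0.729750·140 + 0.087000·760) / 0.6062125 = 453.335 / 0.6062125 ≈ 747.8
  x_S = (0.324250·1120 + 0.176750·120 + 0.112500·140 + 0.698750·760) / 0.6062125 = 931.17 / 0.6062125 ≈ 1536.0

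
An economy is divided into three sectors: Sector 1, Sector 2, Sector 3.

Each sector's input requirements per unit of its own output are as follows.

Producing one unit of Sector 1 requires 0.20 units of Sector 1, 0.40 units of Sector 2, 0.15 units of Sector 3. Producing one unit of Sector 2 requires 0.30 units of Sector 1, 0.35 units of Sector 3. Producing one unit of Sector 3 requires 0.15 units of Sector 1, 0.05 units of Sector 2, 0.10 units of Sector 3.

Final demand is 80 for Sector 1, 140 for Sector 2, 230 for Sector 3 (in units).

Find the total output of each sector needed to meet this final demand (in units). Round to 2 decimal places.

I − A =
  [   0.80    -0.30    -0.15]
  [  -0.40     1.00    -0.05]
  [  -0.15    -0.35     0.90]
Cofactors of I−A, C_ij = (−1)^(i+j)·(minor ij) (rows/columns in the sector order above):
  C_11 = (1.00)(0.90) − (-0.05)(-0.35) = 0.8825
  C_12 = −[(-0.40)(0.90) − (-0.05)(-0.15)] = 0.3675
  C_13 = (-0.40)(-0.35) − (1.00)(-0.15) = 0.2900
  C_21 = −[(-0.30)(0.90) − (-0.15)(-0.35)] = 0.3225
  C_22 = (0.80)(0.90) − (-0.15)(-0.15) = 0.6975
  C_23 = −[(0.80)(-0.35) − (-0.30)(-0.15)] = 0.3250
  C_31 = (-0.30)(-0.05) − (-0.15)(1.00) = 0.1650
  C_32 = −[(0.80)(-0.05) − (-0.15)(-0.40)] = 0.1000
  C_33 = (0.80)(1.00) − (-0.30)(-0.40) = 0.6800
det(I−A) = Σ_j (I−A)_1j·C_1j = (0.80)(0.8825) + (-0.30)(0.3675) + (-0.15)(0.2900) = 0.55225
adj(I−A) = Cᵀ =
  [ 0.8825   0.3225   0.1650]
  [ 0.3675   0.6975   0.1000]
  [ 0.2900   0.3250   0.6800]
(I − A)⁻¹ = adj(I−A) / det(I−A) ≈
  [   1.5980     0.5840     0.2988]
  [   0.6655     1.2630     0.1811]
  [   0.5251     0.5885     1.2313]
x = (I − A)⁻¹ d = adj(I−A)·d / det(I−A), with det(I−A) = 0.55225:
  x_1 = (0.8825·80 + 0.3225·140 + 0.1650·230) / 0.55225 = 153.70 / 0.55225 ≈ 278.32
  x_2 = (0.3675·80 + 0.6975·140 + 0.1000·230) / 0.55225 = 150.05 / 0.55225 ≈ 271.71
  x_3 = (0.2900·80 + 0.3250·140 + 0.6800·230) / 0.55225 = 225.10 / 0.55225 ≈ 407.61

x_1 = 278.32, x_2 = 271.71, x_3 = 407.61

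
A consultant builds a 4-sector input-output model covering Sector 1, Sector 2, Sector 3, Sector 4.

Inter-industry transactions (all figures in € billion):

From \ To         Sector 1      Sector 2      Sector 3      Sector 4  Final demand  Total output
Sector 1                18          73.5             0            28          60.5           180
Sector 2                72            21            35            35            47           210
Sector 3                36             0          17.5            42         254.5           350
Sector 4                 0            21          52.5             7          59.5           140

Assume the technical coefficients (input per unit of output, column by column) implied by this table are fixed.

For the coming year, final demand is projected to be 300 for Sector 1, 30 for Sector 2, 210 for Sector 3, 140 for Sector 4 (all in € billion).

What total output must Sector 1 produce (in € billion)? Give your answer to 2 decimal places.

x_1 = 541.80

Technical coefficients a_ij = z_ij / X_j:
  a_11 = 18/180 = 0.10, a_21 = 72/180 = 0.40, a_31 = 36/180 = 0.20, a_41 = 0/180 = 0.00
  a_12 = 73.5/210 = 0.35, a_22 = 21/210 = 0.10, a_32 = 0/210 = 0.00, a_42 = 21/210 = 0.10
  a_13 = 0/350 = 0.00, a_23 = 35/350 = 0.10, a_33 = 17.5/350 = 0.05, a_43 = 52.5/350 = 0.15
  a_14 = 28/140 = 0.20, a_24 = 35/140 = 0.25, a_34 = 42/140 = 0.30, a_44 = 7/140 = 0.05
I − A =
  [   0.90    -0.35     0.00    -0.20]
  [  -0.40     0.90    -0.10    -0.25]
  [  -0.20     0.00     0.95    -0.30]
  [   0.00    -0.10    -0.15     0.95]
Compute the cofactors C_ij = (−1)^(i+j)·(3×3 minor ij) of I−A; the adjugate is their transpose:
adj(I−A) = Cᵀ =
  [ 0.745000   0.319125   0.075375   0.264625]
  [ 0.369500   0.765750   0.131250   0.320750]
  [ 0.178000   0.097500   0.606000   0.254500]
  [ 0.067000   0.096000   0.109500   0.629500]
det(I−A) = Σ_j (I−A)_1j·C_1j = (0.90)(0.745000) + (-0.35)(0.369500) + (0.00)(0.178000) + (-0.20)(0.067000) = 0.527775
(I − A)⁻¹ = adj(I−A) / det(I−A) ≈
  [   1.4116     0.6047     0.1428     0.5014]
  [   0.7001     1.4509     0.2487     0.6077]
  [   0.3373     0.1847     1.1482     0.4822]
  [   0.1269     0.1819     0.2075     1.1927]
x = (I − A)⁻¹ d = adj(I−A)·d / det(I−A), with det(I−A) = 0.527775:
  x_1 = (0.745000·300 + 0.319125·30 + 0.075375·210 + 0.264625·140) / 0.527775 = 285.95 / 0.527775 ≈ 541.80
  x_2 = (0.369500·300 + 0.765750·30 + 0.131250·210 + 0.320750·140) / 0.527775 = 206.29 / 0.527775 ≈ 390.87
  x_3 = (0.178000·300 + 0.097500·30 + 0.606000·210 + 0.254500·140) / 0.527775 = 219.215 / 0.527775 ≈ 415.36
  x_4 = (0.067000·300 + 0.096000·30 + 0.109500·210 + 0.629500·140) / 0.527775 = 134.105 / 0.527775 ≈ 254.10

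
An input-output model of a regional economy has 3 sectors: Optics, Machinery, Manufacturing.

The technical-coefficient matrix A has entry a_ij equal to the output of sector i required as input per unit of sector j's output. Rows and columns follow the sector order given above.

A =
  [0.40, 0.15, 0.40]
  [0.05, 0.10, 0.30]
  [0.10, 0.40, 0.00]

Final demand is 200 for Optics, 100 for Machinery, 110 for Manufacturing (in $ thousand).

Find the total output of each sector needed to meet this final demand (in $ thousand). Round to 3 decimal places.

I − A =
  [   0.60    -0.15    -0.40]
  [  -0.05     0.90    -0.30]
  [  -0.10    -0.40     1.00]
Cofactors of I−A, C_ij = (−1)^(i+j)·(minor ij) (rows/columns in the sector order above):
  C_11 = (0.90)(1.00) − (-0.30)(-0.40) = 0.7800
  C_12 = −[(-0.05)(1.00) − (-0.30)(-0.10)] = 0.0800
  C_13 = (-0.05)(-0.40) − (0.90)(-0.10) = 0.1100
  C_21 = −[(-0.15)(1.00) − (-0.40)(-0.40)] = 0.3100
  C_22 = (0.60)(1.00) − (-0.40)(-0.10) = 0.5600
  C_23 = −[(0.60)(-0.40) − (-0.15)(-0.10)] = 0.2550
  C_31 = (-0.15)(-0.30) − (-0.40)(0.90) = 0.4050
  C_32 = −[(0.60)(-0.30) − (-0.40)(-0.05)] = 0.2000
  C_33 = (0.60)(0.90) − (-0.15)(-0.05) = 0.5325
det(I−A) = Σ_j (I−A)_1j·C_1j = (0.60)(0.7800) + (-0.15)(0.0800) + (-0.40)(0.1100) = 0.4120
adj(I−A) = Cᵀ =
  [ 0.7800   0.3100   0.4050]
  [ 0.0800   0.5600   0.2000]
  [ 0.1100   0.2550   0.5325]
(I − A)⁻¹ = adj(I−A) / det(I−A) ≈
  [   1.8932     0.7524     0.9830]
  [   0.1942     1.3592     0.4854]
  [   0.2670     0.6189     1.2925]
x = (I − A)⁻¹ d = adj(I−A)·d / det(I−A), with det(I−A) = 0.4120:
  x_1 = (0.7800·200 + 0.3100·100 + 0.4050·110) / 0.4120 = 231.55 / 0.4120 ≈ 562.015
  x_2 = (0.0800·200 + 0.5600·100 + 0.2000·110) / 0.4120 = 94.00 / 0.4120 ≈ 228.155
  x_3 = (0.1100·200 + 0.2550·100 + 0.5325·110) / 0.4120 = 106.075 / 0.4120 ≈ 257.464

x_1 = 562.015, x_2 = 228.155, x_3 = 257.464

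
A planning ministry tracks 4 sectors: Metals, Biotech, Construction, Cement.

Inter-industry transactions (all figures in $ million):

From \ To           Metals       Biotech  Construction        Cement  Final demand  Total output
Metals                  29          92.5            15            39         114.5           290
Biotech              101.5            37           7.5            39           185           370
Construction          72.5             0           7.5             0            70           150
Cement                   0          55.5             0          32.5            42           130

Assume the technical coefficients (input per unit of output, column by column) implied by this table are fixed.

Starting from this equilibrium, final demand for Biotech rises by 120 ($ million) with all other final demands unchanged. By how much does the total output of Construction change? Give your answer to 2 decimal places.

Technical coefficients a_ij = z_ij / X_j:
  a_11 = 29/290 = 0.10, a_21 = 101.5/290 = 0.35, a_31 = 72.5/290 = 0.25, a_41 = 0/290 = 0.00
  a_12 = 92.5/370 = 0.25, a_22 = 37/370 = 0.10, a_32 = 0/370 = 0.00, a_42 = 55.5/370 = 0.15
  a_13 = 15/150 = 0.10, a_23 = 7.5/150 = 0.05, a_33 = 7.5/150 = 0.05, a_43 = 0/150 = 0.00
  a_14 = 39/130 = 0.30, a_24 = 39/130 = 0.30, a_34 = 0/130 = 0.00, a_44 = 32.5/130 = 0.25
I − A =
  [   0.90    -0.25    -0.10    -0.30]
  [  -0.35     0.90    -0.05    -0.30]
  [  -0.25     0.00     0.95     0.00]
  [   0.00    -0.15     0.00     0.75]
Compute the cofactors C_ij = (−1)^(i+j)·(3×3 minor ij) of I−A; the adjugate is their transpose:
adj(I−A) = Cᵀ =
  [ 0.598500   0.220875   0.074625   0.327750]
  [ 0.258750   0.622500   0.060000   0.352500]
  [ 0.157500   0.058125   0.485625   0.086250]
  [ 0.051750   0.124500   0.012000   0.660750]
det(I−A) = Σ_j (I−A)_1j·C_1j = (0.90)(0.598500) + (-0.25)(0.258750) + (-0.10)(0.157500) + (-0.30)(0.051750) = 0.4426875
(I − A)⁻¹ = adj(I−A) / det(I−A) ≈
  [   1.3520     0.4989     0.1686     0.7404]
  [   0.5845     1.4062     0.1355     0.7963]
  [   0.3558     0.1313     1.0970     0.1948]
  [   0.1169     0.2812     0.0271     1.4926]
Δx = (I − A)⁻¹ Δd with Δd having +120 in the Biotech component and 0 elsewhere.
So Δx_3 = L_32 · (+120), where L_32 = adj(I−A)_32 / det(I−A) = 0.058125 / 0.4426875.
Δx_3 = 0.058125 × (+120) / 0.4426875 = 6.975 / 0.4426875 ≈ 15.76.

Δx_3 = 15.76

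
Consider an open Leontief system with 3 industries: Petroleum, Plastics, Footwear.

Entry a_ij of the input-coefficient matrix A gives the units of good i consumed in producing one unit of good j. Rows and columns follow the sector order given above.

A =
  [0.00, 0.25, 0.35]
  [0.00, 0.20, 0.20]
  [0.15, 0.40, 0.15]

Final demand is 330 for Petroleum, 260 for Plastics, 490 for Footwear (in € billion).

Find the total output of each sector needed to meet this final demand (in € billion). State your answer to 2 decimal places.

x_1 = 819.89, x_2 = 572.66, x_3 = 990.64

I − A =
  [   1.00    -0.25    -0.35]
  [   0.00     0.80    -0.20]
  [  -0.15    -0.40     0.85]
Cofactors of I−A, C_ij = (−1)^(i+j)·(minor ij) (rows/columns in the sector order above):
  C_11 = (0.80)(0.85) − (-0.20)(-0.40) = 0.6000
  C_12 = −[(0.00)(0.85) − (-0.20)(-0.15)] = 0.0300
  C_13 = (0.00)(-0.40) − (0.80)(-0.15) = 0.1200
  C_21 = −[(-0.25)(0.85) − (-0.35)(-0.40)] = 0.3525
  C_22 = (1.00)(0.85) − (-0.35)(-0.15) = 0.7975
  C_23 = −[(1.00)(-0.40) − (-0.25)(-0.15)] = 0.4375
  C_31 = (-0.25)(-0.20) − (-0.35)(0.80) = 0.3300
  C_32 = −[(1.00)(-0.20) − (-0.35)(0.00)] = 0.2000
  C_33 = (1.00)(0.80) − (-0.25)(0.00) = 0.8000
det(I−A) = Σ_j (I−A)_1j·C_1j = (1.00)(0.6000) + (-0.25)(0.0300) + (-0.35)(0.1200) = 0.5505
adj(I−A) = Cᵀ =
  [ 0.6000   0.3525   0.3300]
  [ 0.0300   0.7975   0.2000]
  [ 0.1200   0.4375   0.8000]
(I − A)⁻¹ = adj(I−A) / det(I−A) ≈
  [   1.0899     0.6403     0.5995]
  [   0.0545     1.4487     0.3633]
  [   0.2180     0.7947     1.4532]
x = (I − A)⁻¹ d = adj(I−A)·d / det(I−A), with det(I−A) = 0.5505:
  x_1 = (0.6000·330 + 0.3525·260 + 0.3300·490) / 0.5505 = 451.35 / 0.5505 ≈ 819.89
  x_2 = (0.0300·330 + 0.7975·260 + 0.2000·490) / 0.5505 = 315.25 / 0.5505 ≈ 572.66
  x_3 = (0.1200·330 + 0.4375·260 + 0.8000·490) / 0.5505 = 545.35 / 0.5505 ≈ 990.64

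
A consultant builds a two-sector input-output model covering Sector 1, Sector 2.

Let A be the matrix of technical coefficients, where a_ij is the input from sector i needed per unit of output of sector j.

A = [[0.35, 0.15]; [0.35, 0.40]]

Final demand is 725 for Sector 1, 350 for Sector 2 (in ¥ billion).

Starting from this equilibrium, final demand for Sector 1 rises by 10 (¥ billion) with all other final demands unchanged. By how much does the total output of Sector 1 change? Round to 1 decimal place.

Δx_1 = 17.8

I − A =
  [   0.65    -0.15]
  [  -0.35     0.60]
det(I−A) = (0.65)(0.60) − (-0.15)(-0.35) = 0.3375
adj(I−A) = [[0.60, 0.15], [0.35, 0.65]]
(I − A)⁻¹ = adj(I−A) / det(I−A) ≈
  [   1.7778     0.4444]
  [   1.0370     1.9259]
Δx = (I − A)⁻¹ Δd with Δd having +10 in the Sector 1 component and 0 elsewhere.
So Δx_1 = L_11 · (+10), where L_11 = adj(I−A)_11 / det(I−A) = 0.60 / 0.3375.
Δx_1 = 0.60 × (+10) / 0.3375 = 6.00 / 0.3375 ≈ 17.8.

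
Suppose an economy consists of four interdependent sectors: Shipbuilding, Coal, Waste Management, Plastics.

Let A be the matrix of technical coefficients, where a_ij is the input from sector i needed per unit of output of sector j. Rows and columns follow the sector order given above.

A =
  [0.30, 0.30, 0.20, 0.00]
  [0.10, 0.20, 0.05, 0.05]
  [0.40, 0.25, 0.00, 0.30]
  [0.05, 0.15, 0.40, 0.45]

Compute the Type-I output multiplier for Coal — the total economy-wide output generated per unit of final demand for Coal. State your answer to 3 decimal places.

I − A =
  [   0.70    -0.30    -0.20     0.00]
  [  -0.10     0.80    -0.05    -0.05]
  [  -0.40    -0.25     1.00    -0.30]
  [  -0.05    -0.15    -0.40     0.55]
Compute the cofactors C_ij = (−1)^(i+j)·(3×3 minor ij) of I−A; the adjugate is their transpose:
adj(I−A) = Cᵀ =
  [ 0.322375   0.165500   0.100750   0.070000]
  [ 0.065250   0.254000   0.044750   0.047500]
  [ 0.203875   0.198250   0.285500   0.173750]
  [ 0.195375   0.228500   0.229000   0.446250]
det(I−A) = Σ_j (I−A)_1j·C_1j = (0.70)(0.322375) + (-0.30)(0.065250) + (-0.20)(0.203875) + (0.00)(0.195375) = 0.1653125
(I − A)⁻¹ = adj(I−A) / det(I−A) ≈
  [   1.9501     1.0011     0.6095     0.4234]
  [   0.3947     1.5365     0.2707     0.2873]
  [   1.2333     1.1992     1.7270     1.0510]
  [   1.1819     1.3822     1.3853     2.6994]
The output multiplier for sector j is the column-j sum of the Leontief inverse (I − A)⁻¹ = adj(I−A) / det(I−A).
Column C of adj(I−A): (0.165500, 0.254000, 0.198250, 0.228500); det(I−A) = 0.1653125.
m_C = (0.165500 + 0.254000 + 0.198250 + 0.228500) / 0.1653125 = 0.84625 / 0.1653125 ≈ 5.119.

m_C = 5.119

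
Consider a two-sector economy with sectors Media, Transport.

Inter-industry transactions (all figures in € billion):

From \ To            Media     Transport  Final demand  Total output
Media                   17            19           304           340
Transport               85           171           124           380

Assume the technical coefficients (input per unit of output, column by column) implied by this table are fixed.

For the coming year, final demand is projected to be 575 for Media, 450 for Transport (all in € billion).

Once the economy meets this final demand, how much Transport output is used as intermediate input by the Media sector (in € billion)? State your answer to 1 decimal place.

Technical coefficients a_ij = z_ij / X_j:
  a_MM = 17/340 = 0.05, a_TM = 85/340 = 0.25
  a_MT = 19/380 = 0.05, a_TT = 171/380 = 0.45
I − A =
  [   0.95    -0.05]
  [  -0.25     0.55]
det(I−A) = (0.95)(0.55) − (-0.05)(-0.25) = 0.5100
adj(I−A) = [[0.55, 0.05], [0.25, 0.95]]
(I − A)⁻¹ = adj(I−A) / det(I−A) ≈
  [   1.0784     0.0980]
  [   0.4902     1.8627]
First solve x = (I − A)⁻¹ d = adj(I−A)·d / det(I−A); in particular x_M = (0.55·575 + 0.05·450) / 0.5100 = 338.75 / 0.5100 ≈ 664.216.
Intermediate flow from T to M: z_TM = a_TM · x_M = 0.25 × 338.75 / 0.5100 = 84.6875 / 0.5100 ≈ 166.1.

z_TM = 166.1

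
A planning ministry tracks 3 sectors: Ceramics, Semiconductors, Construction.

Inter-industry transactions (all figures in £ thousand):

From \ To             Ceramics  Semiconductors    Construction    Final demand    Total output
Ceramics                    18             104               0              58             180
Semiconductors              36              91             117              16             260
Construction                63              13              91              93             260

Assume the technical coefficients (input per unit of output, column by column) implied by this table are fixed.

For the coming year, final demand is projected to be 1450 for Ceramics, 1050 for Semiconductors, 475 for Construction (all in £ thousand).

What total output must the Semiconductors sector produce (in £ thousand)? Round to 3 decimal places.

Technical coefficients a_ij = z_ij / X_j:
  a_11 = 18/180 = 0.10, a_21 = 36/180 = 0.20, a_31 = 63/180 = 0.35
  a_12 = 104/260 = 0.40, a_22 = 91/260 = 0.35, a_32 = 13/260 = 0.05
  a_13 = 0/260 = 0.00, a_23 = 117/260 = 0.45, a_33 = 91/260 = 0.35
I − A =
  [   0.90    -0.40     0.00]
  [  -0.20     0.65    -0.45]
  [  -0.35    -0.05     0.65]
Cofactors of I−A, C_ij = (−1)^(i+j)·(minor ij) (rows/columns in the sector order above):
  C_11 = (0.65)(0.65) − (-0.45)(-0.05) = 0.4000
  C_12 = −[(-0.20)(0.65) − (-0.45)(-0.35)] = 0.2875
  C_13 = (-0.20)(-0.05) − (0.65)(-0.35) = 0.2375
  C_21 = −[(-0.40)(0.65) − (0.00)(-0.05)] = 0.2600
  C_22 = (0.90)(0.65) − (0.00)(-0.35) = 0.5850
  C_23 = −[(0.90)(-0.05) − (-0.40)(-0.35)] = 0.1850
  C_31 = (-0.40)(-0.45) − (0.00)(0.65) = 0.1800
  C_32 = −[(0.90)(-0.45) − (0.00)(-0.20)] = 0.4050
  C_33 = (0.90)(0.65) − (-0.40)(-0.20) = 0.5050
det(I−A) = Σ_j (I−A)_1j·C_1j = (0.90)(0.4000) + (-0.40)(0.2875) + (0.00)(0.2375) = 0.2450
adj(I−A) = Cᵀ =
  [ 0.4000   0.2600   0.1800]
  [ 0.2875   0.5850   0.4050]
  [ 0.2375   0.1850   0.5050]
(I − A)⁻¹ = adj(I−A) / det(I−A) ≈
  [   1.6327     1.0612     0.7347]
  [   1.1735     2.3878     1.6531]
  [   0.9694     0.7551     2.0612]
x = (I − A)⁻¹ d = adj(I−A)·d / det(I−A), with det(I−A) = 0.2450:
  x_1 = (0.4000·1450 + 0.2600·1050 + 0.1800·475) / 0.2450 = 938.50 / 0.2450 ≈ 3830.612
  x_2 = (0.2875·1450 + 0.5850·1050 + 0.4050·475) / 0.2450 = 1223.50 / 0.2450 ≈ 4993.878
  x_3 = (0.2375·1450 + 0.1850·1050 + 0.5050·475) / 0.2450 = 778.50 / 0.2450 ≈ 3177.551

x_2 = 4993.878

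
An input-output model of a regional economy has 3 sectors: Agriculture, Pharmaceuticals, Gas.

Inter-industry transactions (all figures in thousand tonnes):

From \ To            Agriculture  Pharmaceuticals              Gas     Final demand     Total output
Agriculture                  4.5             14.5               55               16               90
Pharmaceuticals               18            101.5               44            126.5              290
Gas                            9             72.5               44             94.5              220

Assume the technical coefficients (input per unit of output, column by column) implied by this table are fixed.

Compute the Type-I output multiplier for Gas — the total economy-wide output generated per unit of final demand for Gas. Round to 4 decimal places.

Technical coefficients a_ij = z_ij / X_j:
  a_AA = 4.5/90 = 0.05, a_PA = 18/90 = 0.20, a_GA = 9/90 = 0.10
  a_AP = 14.5/290 = 0.05, a_PP = 101.5/290 = 0.35, a_GP = 72.5/290 = 0.25
  a_AG = 55/220 = 0.25, a_PG = 44/220 = 0.20, a_GG = 44/220 = 0.20
I − A =
  [   0.95    -0.05    -0.25]
  [  -0.20     0.65    -0.20]
  [  -0.10    -0.25     0.80]
Cofactors of I−A, C_ij = (−1)^(i+j)·(minor ij) (rows/columns in the sector order above):
  C_11 = (0.65)(0.80) − (-0.20)(-0.25) = 0.4700
  C_12 = −[(-0.20)(0.80) − (-0.20)(-0.10)] = 0.1800
  C_13 = (-0.20)(-0.25) − (0.65)(-0.10) = 0.1150
  C_21 = −[(-0.05)(0.80) − (-0.25)(-0.25)] = 0.1025
  C_22 = (0.95)(0.80) − (-0.25)(-0.10) = 0.7350
  C_23 = −[(0.95)(-0.25) − (-0.05)(-0.10)] = 0.2425
  C_31 = (-0.05)(-0.20) − (-0.25)(0.65) = 0.1725
  C_32 = −[(0.95)(-0.20) − (-0.25)(-0.20)] = 0.2400
  C_33 = (0.95)(0.65) − (-0.05)(-0.20) = 0.6075
det(I−A) = Σ_j (I−A)_1j·C_1j = (0.95)(0.4700) + (-0.05)(0.1800) + (-0.25)(0.1150) = 0.40875
adj(I−A) = Cᵀ =
  [ 0.4700   0.1025   0.1725]
  [ 0.1800   0.7350   0.2400]
  [ 0.1150   0.2425   0.6075]
(I − A)⁻¹ = adj(I−A) / det(I−A) ≈
  [   1.14985     0.25076     0.42202]
  [   0.44037     1.79817     0.58716]
  [   0.28135     0.59327     1.48624]
The output multiplier for sector j is the column-j sum of the Leontief inverse (I − A)⁻¹ = adj(I−A) / det(I−A).
Column G of adj(I−A): (0.1725, 0.2400, 0.6075); det(I−A) = 0.40875.
m_G = (0.1725 + 0.2400 + 0.6075) / 0.40875 = 1.02 / 0.40875 ≈ 2.4954.

m_G = 2.4954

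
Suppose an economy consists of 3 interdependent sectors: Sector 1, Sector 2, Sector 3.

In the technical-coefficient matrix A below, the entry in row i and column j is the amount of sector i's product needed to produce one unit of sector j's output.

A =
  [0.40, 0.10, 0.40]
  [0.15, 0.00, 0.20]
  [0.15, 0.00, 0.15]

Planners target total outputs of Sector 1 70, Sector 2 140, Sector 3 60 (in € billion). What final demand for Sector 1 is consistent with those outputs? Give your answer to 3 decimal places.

I − A =
  [   0.60    -0.10    -0.40]
  [  -0.15     1.00    -0.20]
  [  -0.15     0.00     0.85]
d = (I − A) x:
  d_1 = (+0.60)·70 + (-0.10)·140 + (-0.40)·60 = 4.000
  d_2 = (-0.15)·70 + (+1.00)·140 + (-0.20)·60 = 117.500
  d_3 = (-0.15)·70 + (+0.00)·140 + (+0.85)·60 = 40.500

d_1 = 4.000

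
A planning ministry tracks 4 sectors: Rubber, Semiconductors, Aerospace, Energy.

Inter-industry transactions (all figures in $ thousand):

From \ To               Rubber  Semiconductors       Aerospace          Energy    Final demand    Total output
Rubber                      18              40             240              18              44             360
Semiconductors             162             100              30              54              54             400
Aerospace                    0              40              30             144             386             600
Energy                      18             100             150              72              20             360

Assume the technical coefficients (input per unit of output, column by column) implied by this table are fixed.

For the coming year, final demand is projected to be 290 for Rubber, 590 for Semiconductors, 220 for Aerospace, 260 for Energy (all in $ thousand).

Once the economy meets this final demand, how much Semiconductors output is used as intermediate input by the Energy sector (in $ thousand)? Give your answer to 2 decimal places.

Technical coefficients a_ij = z_ij / X_j:
  a_11 = 18/360 = 0.05, a_21 = 162/360 = 0.45, a_31 = 0/360 = 0.00, a_41 = 18/360 = 0.05
  a_12 = 40/400 = 0.10, a_22 = 100/400 = 0.25, a_32 = 40/400 = 0.10, a_42 = 100/400 = 0.25
  a_13 = 240/600 = 0.40, a_23 = 30/600 = 0.05, a_33 = 30/600 = 0.05, a_43 = 150/600 = 0.25
  a_14 = 18/360 = 0.05, a_24 = 54/360 = 0.15, a_34 = 144/360 = 0.40, a_44 = 72/360 = 0.20
I − A =
  [   0.95    -0.10    -0.40    -0.05]
  [  -0.45     0.75    -0.05    -0.15]
  [   0.00    -0.10     0.95    -0.40]
  [  -0.05    -0.25    -0.25     0.80]
Compute the cofactors C_ij = (−1)^(i+j)·(3×3 minor ij) of I−A; the adjugate is their transpose:
adj(I−A) = Cᵀ =
  [ 0.446625   0.151125   0.242750   0.177625]
  [ 0.305125   0.616625   0.226125   0.247750]
  [ 0.096750   0.172750   0.490125   0.283500]
  [ 0.153500   0.256125   0.239000   0.611375]
det(I−A) = Σ_j (I−A)_1j·C_1j = (0.95)(0.446625) + (-0.10)(0.305125) + (-0.40)(0.096750) + (-0.05)(0.153500) = 0.34740625
(I − A)⁻¹ = adj(I−A) / det(I−A) ≈
  [   1.2856     0.4350     0.6987     0.5113]
  [   0.8783     1.7749     0.6509     0.7131]
  [   0.2785     0.4973     1.4108     0.8160]
  [   0.4418     0.7372     0.6880     1.7598]
First solve x = (I − A)⁻¹ d = adj(I−A)·d / det(I−A); in particular x_4 = (0.153500·290 + 0.256125·590 + 0.239000·220 + 0.611375·260) / 0.34740625 = 407.16625 / 0.34740625 ≈ 1172.0176.
Intermediate flow from 2 to 4: z_24 = a_24 · x_4 = 0.15 × 407.16625 / 0.34740625 = 61.0749375 / 0.34740625 ≈ 175.80.

z_24 = 175.80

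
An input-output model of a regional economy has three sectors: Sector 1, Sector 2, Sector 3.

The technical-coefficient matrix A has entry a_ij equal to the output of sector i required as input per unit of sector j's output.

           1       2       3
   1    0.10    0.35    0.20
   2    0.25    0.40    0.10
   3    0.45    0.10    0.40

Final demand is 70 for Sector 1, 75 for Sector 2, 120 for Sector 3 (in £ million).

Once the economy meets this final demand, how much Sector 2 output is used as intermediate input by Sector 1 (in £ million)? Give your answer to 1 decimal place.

I − A =
  [   0.90    -0.35    -0.20]
  [  -0.25     0.60    -0.10]
  [  -0.45    -0.10     0.60]
Cofactors of I−A, C_ij = (−1)^(i+j)·(minor ij) (rows/columns in the sector order above):
  C_11 = (0.60)(0.60) − (-0.10)(-0.10) = 0.3500
  C_12 = −[(-0.25)(0.60) − (-0.10)(-0.45)] = 0.1950
  C_13 = (-0.25)(-0.10) − (0.60)(-0.45) = 0.2950
  C_21 = −[(-0.35)(0.60) − (-0.20)(-0.10)] = 0.2300
  C_22 = (0.90)(0.60) − (-0.20)(-0.45) = 0.4500
  C_23 = −[(0.90)(-0.10) − (-0.35)(-0.45)] = 0.2475
  C_31 = (-0.35)(-0.10) − (-0.20)(0.60) = 0.1550
  C_32 = −[(0.90)(-0.10) − (-0.20)(-0.25)] = 0.1400
  C_33 = (0.90)(0.60) − (-0.35)(-0.25) = 0.4525
det(I−A) = Σ_j (I−A)_1j·C_1j = (0.90)(0.3500) + (-0.35)(0.1950) + (-0.20)(0.2950) = 0.18775
adj(I−A) = Cᵀ =
  [ 0.3500   0.2300   0.1550]
  [ 0.1950   0.4500   0.1400]
  [ 0.2950   0.2475   0.4525]
(I − A)⁻¹ = adj(I−A) / det(I−A) ≈
  [   1.8642     1.2250     0.8256]
  [   1.0386     2.3968     0.7457]
  [   1.5712     1.3182     2.4101]
First solve x = (I − A)⁻¹ d = adj(I−A)·d / det(I−A); in particular x_1 = (0.3500·70 + 0.2300·75 + 0.1550·120) / 0.18775 = 60.35 / 0.18775 ≈ 321.438.
Intermediate flow from 2 to 1: z_21 = a_21 · x_1 = 0.25 × 60.35 / 0.18775 = 15.0875 / 0.18775 ≈ 80.4.

z_21 = 80.4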